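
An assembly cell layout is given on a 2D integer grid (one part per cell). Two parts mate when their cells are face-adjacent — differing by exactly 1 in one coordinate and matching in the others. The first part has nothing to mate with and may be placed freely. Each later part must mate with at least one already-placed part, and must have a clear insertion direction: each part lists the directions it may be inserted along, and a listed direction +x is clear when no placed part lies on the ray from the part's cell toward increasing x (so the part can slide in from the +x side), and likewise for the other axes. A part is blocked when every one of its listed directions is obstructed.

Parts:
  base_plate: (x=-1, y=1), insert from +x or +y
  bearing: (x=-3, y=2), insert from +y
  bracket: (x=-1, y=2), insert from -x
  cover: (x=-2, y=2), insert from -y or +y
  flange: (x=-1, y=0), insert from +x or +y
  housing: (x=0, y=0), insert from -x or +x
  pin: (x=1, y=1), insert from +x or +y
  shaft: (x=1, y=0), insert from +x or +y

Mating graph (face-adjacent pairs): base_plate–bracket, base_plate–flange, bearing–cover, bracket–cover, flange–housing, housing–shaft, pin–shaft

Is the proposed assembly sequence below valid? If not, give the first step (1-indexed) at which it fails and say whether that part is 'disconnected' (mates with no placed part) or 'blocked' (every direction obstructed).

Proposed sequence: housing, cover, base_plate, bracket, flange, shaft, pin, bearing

Invalid at step 2 (disconnected)

1. housing@(0, 0) [-x clear] — {housing}
2. cover@(-2, 2) — no placed neighbour ⇒ disconnected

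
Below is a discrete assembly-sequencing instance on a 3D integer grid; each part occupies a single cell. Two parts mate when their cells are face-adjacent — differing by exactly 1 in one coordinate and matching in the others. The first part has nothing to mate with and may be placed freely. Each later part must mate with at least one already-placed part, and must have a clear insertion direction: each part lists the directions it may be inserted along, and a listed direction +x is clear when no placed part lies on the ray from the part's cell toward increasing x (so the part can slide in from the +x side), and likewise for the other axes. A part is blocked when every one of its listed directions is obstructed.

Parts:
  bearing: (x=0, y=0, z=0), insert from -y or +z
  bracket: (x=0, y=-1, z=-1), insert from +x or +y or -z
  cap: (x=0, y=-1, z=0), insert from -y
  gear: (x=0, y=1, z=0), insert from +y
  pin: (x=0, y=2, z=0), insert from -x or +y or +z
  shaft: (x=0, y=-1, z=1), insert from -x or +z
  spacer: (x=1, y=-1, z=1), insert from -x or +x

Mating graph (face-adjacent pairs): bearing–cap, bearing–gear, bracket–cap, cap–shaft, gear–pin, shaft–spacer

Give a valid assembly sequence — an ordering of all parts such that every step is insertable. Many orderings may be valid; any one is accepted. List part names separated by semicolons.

1. cap@(0, -1, 0) [-y clear] — {cap}
2. shaft@(0, -1, 1) [-x clear] — {cap, shaft}
3. bracket@(0, -1, -1) [+x clear] — {bracket, cap, shaft}
4. bearing@(0, 0, 0) [+z clear] — {bearing, bracket, cap, shaft}
5. gear@(0, 1, 0) [+y clear] — {bearing, bracket, cap, gear, shaft}
6. pin@(0, 2, 0) [-x clear] — {bearing, bracket, cap, gear, pin, shaft}
7. spacer@(1, -1, 1) [+x clear] — {bearing, bracket, cap, gear, pin, shaft, spacer}

cap; shaft; bracket; bearing; gear; pin; spacer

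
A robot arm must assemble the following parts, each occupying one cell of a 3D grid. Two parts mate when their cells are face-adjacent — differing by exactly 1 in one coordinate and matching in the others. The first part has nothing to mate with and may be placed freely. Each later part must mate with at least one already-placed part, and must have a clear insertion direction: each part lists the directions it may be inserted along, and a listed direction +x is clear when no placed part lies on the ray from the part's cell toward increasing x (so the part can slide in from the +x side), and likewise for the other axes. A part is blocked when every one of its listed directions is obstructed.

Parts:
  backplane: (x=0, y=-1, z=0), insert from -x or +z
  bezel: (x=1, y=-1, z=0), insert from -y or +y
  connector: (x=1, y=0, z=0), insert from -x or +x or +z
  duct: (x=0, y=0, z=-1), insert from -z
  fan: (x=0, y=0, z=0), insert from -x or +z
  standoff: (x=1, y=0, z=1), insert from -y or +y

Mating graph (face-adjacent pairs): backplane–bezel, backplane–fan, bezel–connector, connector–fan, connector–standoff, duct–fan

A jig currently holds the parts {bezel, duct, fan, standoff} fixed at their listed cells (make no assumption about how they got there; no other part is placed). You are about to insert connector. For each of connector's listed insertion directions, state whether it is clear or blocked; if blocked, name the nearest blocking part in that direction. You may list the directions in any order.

+x: clear; +z: blocked by standoff; -x: blocked by fan

-x: nearest on ray is fan@(0, 0, 0) ⇒ blocked
+x: ray from connector(1, 0, 0) has no placed part ⇒ clear
+z: nearest on ray is standoff@(1, 0, 1) ⇒ blocked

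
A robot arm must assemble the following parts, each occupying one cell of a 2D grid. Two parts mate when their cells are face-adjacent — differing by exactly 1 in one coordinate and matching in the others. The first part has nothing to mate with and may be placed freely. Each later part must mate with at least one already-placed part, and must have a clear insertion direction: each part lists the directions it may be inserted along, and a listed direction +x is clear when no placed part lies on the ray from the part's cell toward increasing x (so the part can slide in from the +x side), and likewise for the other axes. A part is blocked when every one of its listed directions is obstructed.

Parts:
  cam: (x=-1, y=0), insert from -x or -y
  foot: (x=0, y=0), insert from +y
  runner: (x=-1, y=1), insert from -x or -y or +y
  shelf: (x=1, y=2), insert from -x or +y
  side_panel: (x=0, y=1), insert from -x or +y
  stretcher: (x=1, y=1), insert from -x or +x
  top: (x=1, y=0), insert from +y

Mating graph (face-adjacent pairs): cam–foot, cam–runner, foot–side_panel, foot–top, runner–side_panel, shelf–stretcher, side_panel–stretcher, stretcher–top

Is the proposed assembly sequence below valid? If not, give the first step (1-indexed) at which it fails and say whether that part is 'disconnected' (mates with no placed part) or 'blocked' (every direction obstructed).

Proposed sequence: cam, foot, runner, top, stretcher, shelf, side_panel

Valid

1. cam@(-1, 0) [-x clear] — {cam}
2. foot@(0, 0) [+y clear] — {cam, foot}
3. runner@(-1, 1) [-x clear] — {cam, foot, runner}
4. top@(1, 0) [+y clear] — {cam, foot, runner, top}
5. stretcher@(1, 1) [+x clear] — {cam, foot, runner, stretcher, top}
6. shelf@(1, 2) [-x clear] — {cam, foot, runner, shelf, stretcher, top}
7. side_panel@(0, 1) [+y clear] — {cam, foot, runner, shelf, side_panel, stretcher, top}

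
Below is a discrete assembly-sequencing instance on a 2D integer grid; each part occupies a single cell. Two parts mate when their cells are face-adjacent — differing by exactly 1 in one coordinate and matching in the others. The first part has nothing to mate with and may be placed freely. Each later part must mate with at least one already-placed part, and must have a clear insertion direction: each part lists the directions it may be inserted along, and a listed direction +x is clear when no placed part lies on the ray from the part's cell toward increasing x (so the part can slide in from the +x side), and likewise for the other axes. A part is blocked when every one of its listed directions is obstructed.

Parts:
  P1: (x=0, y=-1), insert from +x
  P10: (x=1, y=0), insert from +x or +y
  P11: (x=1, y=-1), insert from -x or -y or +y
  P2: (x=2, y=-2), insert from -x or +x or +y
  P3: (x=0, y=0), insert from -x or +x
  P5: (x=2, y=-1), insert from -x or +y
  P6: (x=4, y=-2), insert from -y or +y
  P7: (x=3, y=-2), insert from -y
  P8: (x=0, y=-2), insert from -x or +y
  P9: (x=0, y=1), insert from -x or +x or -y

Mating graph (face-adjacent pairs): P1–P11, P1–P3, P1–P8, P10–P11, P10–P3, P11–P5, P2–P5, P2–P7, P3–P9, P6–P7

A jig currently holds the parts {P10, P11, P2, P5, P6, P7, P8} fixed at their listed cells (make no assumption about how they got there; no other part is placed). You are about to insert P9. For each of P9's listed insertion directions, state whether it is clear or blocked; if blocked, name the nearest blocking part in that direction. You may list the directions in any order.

+x: clear; -x: clear; -y: blocked by P8

-x: ray from P9(0, 1) has no placed part ⇒ clear
+x: ray from P9(0, 1) has no placed part ⇒ clear
-y: nearest on ray is P8@(0, -2) ⇒ blocked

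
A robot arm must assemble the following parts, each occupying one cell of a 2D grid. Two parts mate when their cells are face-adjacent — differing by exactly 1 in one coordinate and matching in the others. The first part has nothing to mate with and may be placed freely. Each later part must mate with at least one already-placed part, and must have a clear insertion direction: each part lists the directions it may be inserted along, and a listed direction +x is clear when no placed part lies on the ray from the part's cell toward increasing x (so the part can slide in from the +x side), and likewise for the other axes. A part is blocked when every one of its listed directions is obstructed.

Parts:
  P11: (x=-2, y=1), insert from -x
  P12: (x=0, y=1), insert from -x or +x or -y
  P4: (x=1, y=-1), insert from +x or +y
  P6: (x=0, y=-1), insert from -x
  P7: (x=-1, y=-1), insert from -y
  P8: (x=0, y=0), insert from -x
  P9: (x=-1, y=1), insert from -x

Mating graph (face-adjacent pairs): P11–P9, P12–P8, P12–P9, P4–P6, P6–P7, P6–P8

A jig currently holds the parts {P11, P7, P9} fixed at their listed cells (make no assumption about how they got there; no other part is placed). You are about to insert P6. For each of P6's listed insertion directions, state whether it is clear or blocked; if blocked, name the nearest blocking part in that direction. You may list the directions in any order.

-x: nearest on ray is P7@(-1, -1) ⇒ blocked

-x: blocked by P7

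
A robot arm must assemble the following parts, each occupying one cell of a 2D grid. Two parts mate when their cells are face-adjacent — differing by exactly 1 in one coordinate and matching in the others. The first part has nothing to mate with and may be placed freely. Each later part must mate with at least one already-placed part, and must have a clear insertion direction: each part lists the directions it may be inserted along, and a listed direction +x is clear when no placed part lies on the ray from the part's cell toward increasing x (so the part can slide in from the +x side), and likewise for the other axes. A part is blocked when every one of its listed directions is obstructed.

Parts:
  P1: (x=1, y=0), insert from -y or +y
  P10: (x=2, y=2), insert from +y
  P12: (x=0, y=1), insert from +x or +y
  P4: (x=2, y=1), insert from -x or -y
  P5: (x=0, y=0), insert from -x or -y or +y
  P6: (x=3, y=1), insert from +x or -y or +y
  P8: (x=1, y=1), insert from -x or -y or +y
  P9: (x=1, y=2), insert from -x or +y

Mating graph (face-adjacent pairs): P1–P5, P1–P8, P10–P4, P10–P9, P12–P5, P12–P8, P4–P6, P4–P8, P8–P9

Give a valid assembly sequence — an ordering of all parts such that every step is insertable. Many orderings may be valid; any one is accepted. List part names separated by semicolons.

1. P8@(1, 1) [-x clear] — {P8}
2. P9@(1, 2) [-x clear] — {P8, P9}
3. P10@(2, 2) [+y clear] — {P10, P8, P9}
4. P1@(1, 0) [-y clear] — {P1, P10, P8, P9}
5. P12@(0, 1) [+y clear] — {P1, P10, P12, P8, P9}
6. P5@(0, 0) [-x clear] — {P1, P10, P12, P5, P8, P9}
7. P4@(2, 1) [-y clear] — {P1, P10, P12, P4, P5, P8, P9}
8. P6@(3, 1) [+x clear] — {P1, P10, P12, P4, P5, P6, P8, P9}

P8; P9; P10; P1; P12; P5; P4; P6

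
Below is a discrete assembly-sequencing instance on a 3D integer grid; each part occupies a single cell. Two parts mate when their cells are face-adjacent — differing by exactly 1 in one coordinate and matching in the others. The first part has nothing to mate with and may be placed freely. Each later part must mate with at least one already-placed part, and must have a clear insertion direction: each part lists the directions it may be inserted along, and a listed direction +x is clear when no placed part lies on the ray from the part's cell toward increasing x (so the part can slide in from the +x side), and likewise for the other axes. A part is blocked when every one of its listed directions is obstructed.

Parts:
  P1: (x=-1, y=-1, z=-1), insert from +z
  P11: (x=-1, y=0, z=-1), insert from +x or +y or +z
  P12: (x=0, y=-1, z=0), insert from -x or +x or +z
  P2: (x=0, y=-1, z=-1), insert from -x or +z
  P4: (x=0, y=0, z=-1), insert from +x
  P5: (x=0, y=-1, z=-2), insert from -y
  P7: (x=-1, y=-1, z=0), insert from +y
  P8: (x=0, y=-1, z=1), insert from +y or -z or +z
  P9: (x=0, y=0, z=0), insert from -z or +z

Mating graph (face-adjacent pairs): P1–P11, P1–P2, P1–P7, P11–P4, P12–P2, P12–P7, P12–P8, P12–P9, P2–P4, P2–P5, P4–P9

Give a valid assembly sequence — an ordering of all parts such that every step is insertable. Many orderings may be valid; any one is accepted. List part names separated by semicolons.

1. P1@(-1, -1, -1) [+z clear] — {P1}
2. P2@(0, -1, -1) [+z clear] — {P1, P2}
3. P12@(0, -1, 0) [-x clear] — {P1, P12, P2}
4. P5@(0, -1, -2) [-y clear] — {P1, P12, P2, P5}
5. P4@(0, 0, -1) [+x clear] — {P1, P12, P2, P4, P5}
6. P7@(-1, -1, 0) [+y clear] — {P1, P12, P2, P4, P5, P7}
7. P8@(0, -1, 1) [+y clear] — {P1, P12, P2, P4, P5, P7, P8}
8. P9@(0, 0, 0) [+z clear] — {P1, P12, P2, P4, P5, P7, P8, P9}
9. P11@(-1, 0, -1) [+y clear] — {P1, P11, P12, P2, P4, P5, P7, P8, P9}

P1; P2; P12; P5; P4; P7; P8; P9; P11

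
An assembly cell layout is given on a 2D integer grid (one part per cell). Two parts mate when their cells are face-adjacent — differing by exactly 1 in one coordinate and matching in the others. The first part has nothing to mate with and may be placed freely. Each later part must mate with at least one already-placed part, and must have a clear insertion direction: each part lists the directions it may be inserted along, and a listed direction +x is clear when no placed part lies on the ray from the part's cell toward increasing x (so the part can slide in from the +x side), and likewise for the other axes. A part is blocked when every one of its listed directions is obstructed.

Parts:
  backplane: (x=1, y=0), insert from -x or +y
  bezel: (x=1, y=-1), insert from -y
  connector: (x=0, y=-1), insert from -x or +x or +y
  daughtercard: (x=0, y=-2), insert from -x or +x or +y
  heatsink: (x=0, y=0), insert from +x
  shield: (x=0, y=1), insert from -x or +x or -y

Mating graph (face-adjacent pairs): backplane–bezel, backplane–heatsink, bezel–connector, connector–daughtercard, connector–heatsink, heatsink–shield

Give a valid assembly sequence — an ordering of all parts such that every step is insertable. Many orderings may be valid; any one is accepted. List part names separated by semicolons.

bezel; connector; heatsink; backplane; shield; daughtercard

1. bezel@(1, -1) [-y clear] — {bezel}
2. connector@(0, -1) [-x clear] — {bezel, connector}
3. heatsink@(0, 0) [+x clear] — {bezel, connector, heatsink}
4. backplane@(1, 0) [+y clear] — {backplane, bezel, connector, heatsink}
5. shield@(0, 1) [-x clear] — {backplane, bezel, connector, heatsink, shield}
6. daughtercard@(0, -2) [-x clear] — {backplane, bezel, connector, daughtercard, heatsink, shield}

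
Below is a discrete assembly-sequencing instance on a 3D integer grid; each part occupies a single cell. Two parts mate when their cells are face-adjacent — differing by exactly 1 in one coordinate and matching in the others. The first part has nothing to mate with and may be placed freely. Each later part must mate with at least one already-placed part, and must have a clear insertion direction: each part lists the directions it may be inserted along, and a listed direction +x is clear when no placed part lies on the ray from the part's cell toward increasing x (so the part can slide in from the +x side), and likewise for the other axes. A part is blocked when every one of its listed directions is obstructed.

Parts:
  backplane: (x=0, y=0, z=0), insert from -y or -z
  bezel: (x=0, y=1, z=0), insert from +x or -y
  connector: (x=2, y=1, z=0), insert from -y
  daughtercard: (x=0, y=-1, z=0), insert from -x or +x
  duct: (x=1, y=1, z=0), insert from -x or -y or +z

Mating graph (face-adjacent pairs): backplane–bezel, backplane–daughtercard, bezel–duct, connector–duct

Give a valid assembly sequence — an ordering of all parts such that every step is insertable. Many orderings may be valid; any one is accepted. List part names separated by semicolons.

connector; duct; bezel; backplane; daughtercard

1. connector@(2, 1, 0) [-y clear] — {connector}
2. duct@(1, 1, 0) [-x clear] — {connector, duct}
3. bezel@(0, 1, 0) [-y clear] — {bezel, connector, duct}
4. backplane@(0, 0, 0) [-y clear] — {backplane, bezel, connector, duct}
5. daughtercard@(0, -1, 0) [-x clear] — {backplane, bezel, connector, daughtercard, duct}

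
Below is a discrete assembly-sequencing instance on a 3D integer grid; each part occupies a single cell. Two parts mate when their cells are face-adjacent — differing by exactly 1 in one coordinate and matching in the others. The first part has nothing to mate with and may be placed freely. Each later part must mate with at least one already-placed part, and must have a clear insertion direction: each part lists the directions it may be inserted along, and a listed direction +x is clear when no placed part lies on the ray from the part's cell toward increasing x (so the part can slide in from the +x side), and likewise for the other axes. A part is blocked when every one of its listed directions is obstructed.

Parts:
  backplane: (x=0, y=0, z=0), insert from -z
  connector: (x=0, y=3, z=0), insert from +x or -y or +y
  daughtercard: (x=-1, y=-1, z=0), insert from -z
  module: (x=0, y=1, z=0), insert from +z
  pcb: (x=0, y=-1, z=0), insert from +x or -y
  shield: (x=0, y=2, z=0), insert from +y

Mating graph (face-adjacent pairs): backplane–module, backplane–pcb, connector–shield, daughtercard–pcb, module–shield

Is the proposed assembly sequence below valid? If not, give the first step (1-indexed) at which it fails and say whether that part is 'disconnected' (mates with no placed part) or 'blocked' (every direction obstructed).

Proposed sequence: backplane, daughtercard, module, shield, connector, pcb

Invalid at step 2 (disconnected)

1. backplane@(0, 0, 0) [-z clear] — {backplane}
2. daughtercard@(-1, -1, 0) — no placed neighbour ⇒ disconnected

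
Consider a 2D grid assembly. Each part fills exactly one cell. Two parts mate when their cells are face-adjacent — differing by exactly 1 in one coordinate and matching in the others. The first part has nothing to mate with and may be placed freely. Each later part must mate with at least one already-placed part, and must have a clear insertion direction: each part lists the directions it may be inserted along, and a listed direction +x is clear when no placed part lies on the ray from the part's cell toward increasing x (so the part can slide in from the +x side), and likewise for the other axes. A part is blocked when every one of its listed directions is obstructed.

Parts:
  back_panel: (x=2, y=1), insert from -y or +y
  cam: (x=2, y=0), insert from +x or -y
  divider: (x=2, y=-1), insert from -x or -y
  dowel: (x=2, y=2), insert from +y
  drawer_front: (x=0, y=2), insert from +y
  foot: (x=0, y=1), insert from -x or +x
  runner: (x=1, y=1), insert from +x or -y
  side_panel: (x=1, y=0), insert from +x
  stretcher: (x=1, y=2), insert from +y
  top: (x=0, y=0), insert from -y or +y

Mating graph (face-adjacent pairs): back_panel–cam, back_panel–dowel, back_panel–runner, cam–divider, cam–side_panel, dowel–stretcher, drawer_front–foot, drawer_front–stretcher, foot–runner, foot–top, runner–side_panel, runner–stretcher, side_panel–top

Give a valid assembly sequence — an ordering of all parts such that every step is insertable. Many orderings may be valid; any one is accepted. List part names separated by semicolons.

runner; back_panel; dowel; foot; drawer_front; stretcher; top; side_panel; cam; divider

1. runner@(1, 1) [+x clear] — {runner}
2. back_panel@(2, 1) [-y clear] — {back_panel, runner}
3. dowel@(2, 2) [+y clear] — {back_panel, dowel, runner}
4. foot@(0, 1) [-x clear] — {back_panel, dowel, foot, runner}
5. drawer_front@(0, 2) [+y clear] — {back_panel, dowel, drawer_front, foot, runner}
6. stretcher@(1, 2) [+y clear] — {back_panel, dowel, drawer_front, foot, runner, stretcher}
7. top@(0, 0) [-y clear] — {back_panel, dowel, drawer_front, foot, runner, stretcher, top}
8. side_panel@(1, 0) [+x clear] — {back_panel, dowel, drawer_front, foot, runner, side_panel, stretcher, top}
9. cam@(2, 0) [+x clear] — {back_panel, cam, dowel, drawer_front, foot, runner, side_panel, stretcher, top}
10. divider@(2, -1) [-x clear] — {back_panel, cam, divider, dowel, drawer_front, foot, runner, side_panel, stretcher, top}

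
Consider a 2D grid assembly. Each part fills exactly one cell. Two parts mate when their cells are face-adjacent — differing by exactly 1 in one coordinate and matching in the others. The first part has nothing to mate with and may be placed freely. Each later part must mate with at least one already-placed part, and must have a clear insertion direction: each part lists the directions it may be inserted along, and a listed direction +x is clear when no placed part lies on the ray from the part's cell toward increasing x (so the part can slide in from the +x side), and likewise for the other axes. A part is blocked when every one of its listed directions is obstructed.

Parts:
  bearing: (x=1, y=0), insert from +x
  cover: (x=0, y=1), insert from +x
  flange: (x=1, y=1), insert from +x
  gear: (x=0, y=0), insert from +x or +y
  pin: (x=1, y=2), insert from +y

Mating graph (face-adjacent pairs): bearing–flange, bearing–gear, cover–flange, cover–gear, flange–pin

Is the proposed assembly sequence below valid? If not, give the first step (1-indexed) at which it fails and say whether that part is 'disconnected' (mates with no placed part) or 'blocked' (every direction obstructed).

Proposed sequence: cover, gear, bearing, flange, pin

1. cover@(0, 1) [+x clear] — {cover}
2. gear@(0, 0) [+x clear] — {cover, gear}
3. bearing@(1, 0) [+x clear] — {bearing, cover, gear}
4. flange@(1, 1) [+x clear] — {bearing, cover, flange, gear}
5. pin@(1, 2) [+y clear] — {bearing, cover, flange, gear, pin}

Valid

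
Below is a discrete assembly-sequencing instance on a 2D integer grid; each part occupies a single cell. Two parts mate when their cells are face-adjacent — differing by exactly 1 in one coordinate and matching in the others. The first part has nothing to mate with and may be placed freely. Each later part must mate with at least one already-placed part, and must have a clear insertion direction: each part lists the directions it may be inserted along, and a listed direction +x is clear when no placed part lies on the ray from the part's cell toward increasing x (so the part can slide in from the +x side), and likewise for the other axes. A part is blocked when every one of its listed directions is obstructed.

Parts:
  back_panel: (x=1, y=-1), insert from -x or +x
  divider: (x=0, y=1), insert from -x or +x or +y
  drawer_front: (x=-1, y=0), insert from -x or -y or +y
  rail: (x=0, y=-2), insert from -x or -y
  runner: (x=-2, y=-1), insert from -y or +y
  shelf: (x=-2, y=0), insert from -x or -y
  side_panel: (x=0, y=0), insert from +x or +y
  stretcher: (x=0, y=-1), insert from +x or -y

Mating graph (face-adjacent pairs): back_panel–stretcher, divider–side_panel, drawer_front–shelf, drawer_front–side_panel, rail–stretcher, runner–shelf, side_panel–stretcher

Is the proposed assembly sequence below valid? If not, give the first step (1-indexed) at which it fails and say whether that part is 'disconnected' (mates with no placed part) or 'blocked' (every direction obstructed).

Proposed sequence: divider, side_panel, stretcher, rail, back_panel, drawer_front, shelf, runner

1. divider@(0, 1) [-x clear] — {divider}
2. side_panel@(0, 0) [+x clear] — {divider, side_panel}
3. stretcher@(0, -1) [+x clear] — {divider, side_panel, stretcher}
4. rail@(0, -2) [-x clear] — {divider, rail, side_panel, stretcher}
5. back_panel@(1, -1) [+x clear] — {back_panel, divider, rail, side_panel, stretcher}
6. drawer_front@(-1, 0) [-x clear] — {back_panel, divider, drawer_front, rail, side_panel, stretcher}
7. shelf@(-2, 0) [-x clear] — {back_panel, divider, drawer_front, rail, shelf, side_panel, stretcher}
8. runner@(-2, -1) [-y clear] — {back_panel, divider, drawer_front, rail, runner, shelf, side_panel, stretcher}

Valid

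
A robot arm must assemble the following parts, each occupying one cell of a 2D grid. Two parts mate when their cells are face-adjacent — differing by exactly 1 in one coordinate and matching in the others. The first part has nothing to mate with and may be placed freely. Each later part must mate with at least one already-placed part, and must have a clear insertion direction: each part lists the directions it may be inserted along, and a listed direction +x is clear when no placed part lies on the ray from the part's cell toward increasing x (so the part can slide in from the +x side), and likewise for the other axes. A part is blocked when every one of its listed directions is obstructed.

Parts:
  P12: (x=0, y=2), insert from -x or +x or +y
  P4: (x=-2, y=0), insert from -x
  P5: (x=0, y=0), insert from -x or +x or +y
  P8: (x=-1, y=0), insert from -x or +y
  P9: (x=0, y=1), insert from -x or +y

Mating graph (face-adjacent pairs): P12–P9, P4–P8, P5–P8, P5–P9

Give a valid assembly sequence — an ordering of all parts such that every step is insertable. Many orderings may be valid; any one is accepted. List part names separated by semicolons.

P5; P9; P12; P8; P4

1. P5@(0, 0) [-x clear] — {P5}
2. P9@(0, 1) [-x clear] — {P5, P9}
3. P12@(0, 2) [-x clear] — {P12, P5, P9}
4. P8@(-1, 0) [-x clear] — {P12, P5, P8, P9}
5. P4@(-2, 0) [-x clear] — {P12, P4, P5, P8, P9}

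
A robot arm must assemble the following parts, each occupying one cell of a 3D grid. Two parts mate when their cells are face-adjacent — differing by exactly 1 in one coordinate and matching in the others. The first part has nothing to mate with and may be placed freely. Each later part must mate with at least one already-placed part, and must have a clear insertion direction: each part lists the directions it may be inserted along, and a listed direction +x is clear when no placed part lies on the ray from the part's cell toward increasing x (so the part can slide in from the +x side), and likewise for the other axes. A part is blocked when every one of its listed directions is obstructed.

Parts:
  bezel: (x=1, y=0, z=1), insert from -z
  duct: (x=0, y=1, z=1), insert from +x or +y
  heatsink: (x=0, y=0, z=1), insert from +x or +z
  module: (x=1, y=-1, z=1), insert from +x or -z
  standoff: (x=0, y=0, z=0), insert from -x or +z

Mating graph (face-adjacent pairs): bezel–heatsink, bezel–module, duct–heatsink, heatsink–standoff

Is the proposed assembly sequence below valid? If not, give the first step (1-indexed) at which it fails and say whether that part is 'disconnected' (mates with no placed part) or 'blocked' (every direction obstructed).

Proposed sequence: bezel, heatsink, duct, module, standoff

1. bezel@(1, 0, 1) [-z clear] — {bezel}
2. heatsink@(0, 0, 1) [+z clear] — {bezel, heatsink}
3. duct@(0, 1, 1) [+x clear] — {bezel, duct, heatsink}
4. module@(1, -1, 1) [+x clear] — {bezel, duct, heatsink, module}
5. standoff@(0, 0, 0) [-x clear] — {bezel, duct, heatsink, module, standoff}

Valid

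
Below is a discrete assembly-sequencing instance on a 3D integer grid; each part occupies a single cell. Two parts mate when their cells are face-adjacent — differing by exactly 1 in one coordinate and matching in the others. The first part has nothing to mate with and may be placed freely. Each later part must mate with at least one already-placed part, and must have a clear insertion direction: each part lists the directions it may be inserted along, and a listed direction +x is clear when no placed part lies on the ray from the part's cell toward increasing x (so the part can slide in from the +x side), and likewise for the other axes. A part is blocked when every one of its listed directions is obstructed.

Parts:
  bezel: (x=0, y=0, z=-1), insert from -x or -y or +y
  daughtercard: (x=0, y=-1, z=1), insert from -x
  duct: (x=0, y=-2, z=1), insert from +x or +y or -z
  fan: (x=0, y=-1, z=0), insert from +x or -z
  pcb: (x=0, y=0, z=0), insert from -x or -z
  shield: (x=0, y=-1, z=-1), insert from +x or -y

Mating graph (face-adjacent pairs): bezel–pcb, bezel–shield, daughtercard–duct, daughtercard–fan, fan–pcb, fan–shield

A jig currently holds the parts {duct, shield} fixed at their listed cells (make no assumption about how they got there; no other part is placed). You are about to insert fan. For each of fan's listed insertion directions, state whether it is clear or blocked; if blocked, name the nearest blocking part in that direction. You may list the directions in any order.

+x: ray from fan(0, -1, 0) has no placed part ⇒ clear
-z: nearest on ray is shield@(0, -1, -1) ⇒ blocked

+x: clear; -z: blocked by shield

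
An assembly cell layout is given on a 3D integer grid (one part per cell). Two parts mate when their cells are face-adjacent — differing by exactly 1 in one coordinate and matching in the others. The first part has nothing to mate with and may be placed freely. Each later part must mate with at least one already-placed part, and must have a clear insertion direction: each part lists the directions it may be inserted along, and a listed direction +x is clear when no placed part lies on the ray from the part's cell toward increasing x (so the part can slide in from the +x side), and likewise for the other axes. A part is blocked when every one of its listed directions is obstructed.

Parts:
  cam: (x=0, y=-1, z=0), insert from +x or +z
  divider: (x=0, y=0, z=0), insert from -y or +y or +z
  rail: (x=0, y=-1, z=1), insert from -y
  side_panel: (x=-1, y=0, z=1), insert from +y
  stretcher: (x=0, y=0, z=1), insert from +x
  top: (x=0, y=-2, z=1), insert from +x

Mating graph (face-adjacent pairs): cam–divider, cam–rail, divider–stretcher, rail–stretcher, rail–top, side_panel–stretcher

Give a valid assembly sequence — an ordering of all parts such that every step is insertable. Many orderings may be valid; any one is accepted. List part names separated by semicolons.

1. divider@(0, 0, 0) [-y clear] — {divider}
2. cam@(0, -1, 0) [+x clear] — {cam, divider}
3. rail@(0, -1, 1) [-y clear] — {cam, divider, rail}
4. top@(0, -2, 1) [+x clear] — {cam, divider, rail, top}
5. stretcher@(0, 0, 1) [+x clear] — {cam, divider, rail, stretcher, top}
6. side_panel@(-1, 0, 1) [+y clear] — {cam, divider, rail, side_panel, stretcher, top}

divider; cam; rail; top; stretcher; side_panel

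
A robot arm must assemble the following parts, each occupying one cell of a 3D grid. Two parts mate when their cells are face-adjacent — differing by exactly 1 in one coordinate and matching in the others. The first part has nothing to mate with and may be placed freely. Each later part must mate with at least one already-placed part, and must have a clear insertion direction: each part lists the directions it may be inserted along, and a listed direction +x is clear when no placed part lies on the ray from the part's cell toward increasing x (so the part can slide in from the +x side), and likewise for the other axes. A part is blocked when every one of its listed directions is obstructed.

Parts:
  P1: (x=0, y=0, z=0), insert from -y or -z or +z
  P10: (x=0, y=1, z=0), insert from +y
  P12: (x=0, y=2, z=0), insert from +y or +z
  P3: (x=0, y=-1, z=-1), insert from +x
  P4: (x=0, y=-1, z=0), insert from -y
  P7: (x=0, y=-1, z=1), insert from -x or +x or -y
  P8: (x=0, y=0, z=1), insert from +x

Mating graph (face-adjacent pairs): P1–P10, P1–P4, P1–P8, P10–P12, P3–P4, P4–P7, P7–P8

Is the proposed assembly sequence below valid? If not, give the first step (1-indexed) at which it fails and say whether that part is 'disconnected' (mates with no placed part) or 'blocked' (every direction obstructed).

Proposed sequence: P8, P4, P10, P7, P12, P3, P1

Invalid at step 2 (disconnected)

1. P8@(0, 0, 1) [+x clear] — {P8}
2. P4@(0, -1, 0) — no placed neighbour ⇒ disconnected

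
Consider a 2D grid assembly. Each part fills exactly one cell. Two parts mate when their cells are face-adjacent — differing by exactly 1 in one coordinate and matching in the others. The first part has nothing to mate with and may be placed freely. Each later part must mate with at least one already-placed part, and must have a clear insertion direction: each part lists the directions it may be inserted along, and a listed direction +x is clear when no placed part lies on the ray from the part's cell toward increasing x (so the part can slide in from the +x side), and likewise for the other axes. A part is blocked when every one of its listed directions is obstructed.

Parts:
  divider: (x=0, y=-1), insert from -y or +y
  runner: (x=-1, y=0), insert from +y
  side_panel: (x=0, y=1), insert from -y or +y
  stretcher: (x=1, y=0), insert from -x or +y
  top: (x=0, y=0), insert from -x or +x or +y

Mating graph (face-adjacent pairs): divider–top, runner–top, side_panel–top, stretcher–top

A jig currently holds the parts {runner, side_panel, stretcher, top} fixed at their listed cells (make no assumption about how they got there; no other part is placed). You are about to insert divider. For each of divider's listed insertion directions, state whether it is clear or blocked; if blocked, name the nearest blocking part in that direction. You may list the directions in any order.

+y: blocked by top; -y: clear

-y: ray from divider(0, -1) has no placed part ⇒ clear
+y: nearest on ray is top@(0, 0) ⇒ blocked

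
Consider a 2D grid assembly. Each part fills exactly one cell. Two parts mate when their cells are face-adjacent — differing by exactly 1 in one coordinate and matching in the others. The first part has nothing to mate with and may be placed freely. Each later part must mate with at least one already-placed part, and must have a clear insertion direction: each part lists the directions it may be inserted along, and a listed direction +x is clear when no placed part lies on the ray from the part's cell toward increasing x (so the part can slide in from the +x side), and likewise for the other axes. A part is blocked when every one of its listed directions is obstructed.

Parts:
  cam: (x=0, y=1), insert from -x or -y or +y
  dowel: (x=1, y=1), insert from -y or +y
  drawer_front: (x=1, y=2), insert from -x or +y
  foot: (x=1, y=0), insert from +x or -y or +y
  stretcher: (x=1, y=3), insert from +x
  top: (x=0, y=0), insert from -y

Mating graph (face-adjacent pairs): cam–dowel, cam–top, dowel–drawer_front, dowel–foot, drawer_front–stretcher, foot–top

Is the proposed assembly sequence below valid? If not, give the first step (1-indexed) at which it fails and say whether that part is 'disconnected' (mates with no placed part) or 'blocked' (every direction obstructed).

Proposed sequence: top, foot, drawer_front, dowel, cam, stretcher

1. top@(0, 0) [-y clear] — {top}
2. foot@(1, 0) [+x clear] — {foot, top}
3. drawer_front@(1, 2) — no placed neighbour ⇒ disconnected

Invalid at step 3 (disconnected)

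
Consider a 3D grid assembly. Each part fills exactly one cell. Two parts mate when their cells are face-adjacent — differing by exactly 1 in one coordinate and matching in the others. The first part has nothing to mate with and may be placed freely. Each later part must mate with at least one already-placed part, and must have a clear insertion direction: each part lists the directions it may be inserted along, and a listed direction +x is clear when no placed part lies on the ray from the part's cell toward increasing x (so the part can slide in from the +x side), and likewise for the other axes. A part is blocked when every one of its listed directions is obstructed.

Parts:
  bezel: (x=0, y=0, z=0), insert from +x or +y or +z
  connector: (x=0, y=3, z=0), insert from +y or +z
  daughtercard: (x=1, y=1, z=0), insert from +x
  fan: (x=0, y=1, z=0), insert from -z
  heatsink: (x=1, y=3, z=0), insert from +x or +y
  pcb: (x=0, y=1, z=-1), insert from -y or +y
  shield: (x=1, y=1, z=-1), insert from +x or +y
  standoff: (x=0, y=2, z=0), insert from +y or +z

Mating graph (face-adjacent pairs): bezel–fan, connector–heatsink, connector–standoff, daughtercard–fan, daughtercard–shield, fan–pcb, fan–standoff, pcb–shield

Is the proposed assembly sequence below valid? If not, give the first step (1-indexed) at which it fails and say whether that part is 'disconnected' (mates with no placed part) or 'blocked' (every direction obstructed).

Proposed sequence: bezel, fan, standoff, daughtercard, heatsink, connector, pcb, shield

1. bezel@(0, 0, 0) [+x clear] — {bezel}
2. fan@(0, 1, 0) [-z clear] — {bezel, fan}
3. standoff@(0, 2, 0) [+y clear] — {bezel, fan, standoff}
4. daughtercard@(1, 1, 0) [+x clear] — {bezel, daughtercard, fan, standoff}
5. heatsink@(1, 3, 0) — no placed neighbour ⇒ disconnected

Invalid at step 5 (disconnected)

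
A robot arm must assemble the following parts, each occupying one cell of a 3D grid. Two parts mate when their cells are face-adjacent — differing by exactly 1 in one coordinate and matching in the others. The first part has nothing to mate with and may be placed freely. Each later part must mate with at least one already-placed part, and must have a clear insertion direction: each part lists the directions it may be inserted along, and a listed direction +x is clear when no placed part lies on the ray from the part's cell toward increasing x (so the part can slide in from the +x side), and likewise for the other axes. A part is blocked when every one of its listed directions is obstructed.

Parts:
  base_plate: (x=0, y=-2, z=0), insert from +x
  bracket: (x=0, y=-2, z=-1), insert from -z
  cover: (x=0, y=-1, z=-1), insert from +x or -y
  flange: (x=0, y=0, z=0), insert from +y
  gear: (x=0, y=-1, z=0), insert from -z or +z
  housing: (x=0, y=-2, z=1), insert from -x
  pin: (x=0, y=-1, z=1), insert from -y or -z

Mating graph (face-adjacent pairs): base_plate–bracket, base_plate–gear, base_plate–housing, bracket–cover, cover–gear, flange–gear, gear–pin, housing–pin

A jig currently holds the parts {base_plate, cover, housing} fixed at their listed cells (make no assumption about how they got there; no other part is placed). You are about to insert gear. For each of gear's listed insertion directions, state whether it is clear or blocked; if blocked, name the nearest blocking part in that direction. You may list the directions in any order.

+z: clear; -z: blocked by cover

-z: nearest on ray is cover@(0, -1, -1) ⇒ blocked
+z: ray from gear(0, -1, 0) has no placed part ⇒ clear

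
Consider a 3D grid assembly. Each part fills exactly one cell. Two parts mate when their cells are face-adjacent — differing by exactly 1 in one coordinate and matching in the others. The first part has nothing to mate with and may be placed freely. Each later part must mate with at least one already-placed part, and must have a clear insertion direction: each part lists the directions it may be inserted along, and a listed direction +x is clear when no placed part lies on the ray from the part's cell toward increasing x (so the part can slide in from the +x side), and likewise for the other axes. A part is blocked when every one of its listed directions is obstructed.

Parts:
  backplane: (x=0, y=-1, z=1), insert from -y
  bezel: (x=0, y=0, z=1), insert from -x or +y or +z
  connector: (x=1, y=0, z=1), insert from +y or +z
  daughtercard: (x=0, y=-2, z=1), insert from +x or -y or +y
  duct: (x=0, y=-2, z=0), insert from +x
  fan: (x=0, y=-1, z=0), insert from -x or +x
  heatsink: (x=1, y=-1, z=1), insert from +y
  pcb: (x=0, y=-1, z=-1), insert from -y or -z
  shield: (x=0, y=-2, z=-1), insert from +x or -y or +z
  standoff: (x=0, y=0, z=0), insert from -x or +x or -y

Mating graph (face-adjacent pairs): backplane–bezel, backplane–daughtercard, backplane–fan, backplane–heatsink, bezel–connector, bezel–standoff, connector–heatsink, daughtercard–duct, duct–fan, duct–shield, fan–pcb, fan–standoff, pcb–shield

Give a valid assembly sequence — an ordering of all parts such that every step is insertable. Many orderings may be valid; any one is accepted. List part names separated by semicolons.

shield; duct; fan; standoff; bezel; backplane; daughtercard; heatsink; connector; pcb

1. shield@(0, -2, -1) [+x clear] — {shield}
2. duct@(0, -2, 0) [+x clear] — {duct, shield}
3. fan@(0, -1, 0) [-x clear] — {duct, fan, shield}
4. standoff@(0, 0, 0) [-x clear] — {duct, fan, shield, standoff}
5. bezel@(0, 0, 1) [-x clear] — {bezel, duct, fan, shield, standoff}
6. backplane@(0, -1, 1) [-y clear] — {backplane, bezel, duct, fan, shield, standoff}
7. daughtercard@(0, -2, 1) [+x clear] — {backplane, bezel, daughtercard, duct, fan, shield, standoff}
8. heatsink@(1, -1, 1) [+y clear] — {backplane, bezel, daughtercard, duct, fan, heatsink, shield, standoff}
9. connector@(1, 0, 1) [+y clear] — {backplane, bezel, connector, daughtercard, duct, fan, heatsink, shield, standoff}
10. pcb@(0, -1, -1) [-z clear] — {backplane, bezel, connector, daughtercard, duct, fan, heatsink, pcb, shield, standoff}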